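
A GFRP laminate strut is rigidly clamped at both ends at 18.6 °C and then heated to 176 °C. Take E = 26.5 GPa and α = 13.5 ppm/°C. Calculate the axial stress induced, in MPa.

56.3 MPa

ΔT = 157.4 K. Constrained thermal stress σ = E·α·ΔT = 26.50×10³ MPa × 13.5×10⁻⁶ × 157.4 = 56.3 MPa (compressive).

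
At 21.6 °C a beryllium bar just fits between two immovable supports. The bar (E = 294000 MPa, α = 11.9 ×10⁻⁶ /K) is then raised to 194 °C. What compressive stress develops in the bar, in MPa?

603 MPa

E = 294000 MPa = 294.0 GPa.
ΔT = 172.4 K. Constrained thermal stress σ = E·α·ΔT = 294.0×10³ MPa × 11.9×10⁻⁶ × 172.4 = 603 MPa (compressive).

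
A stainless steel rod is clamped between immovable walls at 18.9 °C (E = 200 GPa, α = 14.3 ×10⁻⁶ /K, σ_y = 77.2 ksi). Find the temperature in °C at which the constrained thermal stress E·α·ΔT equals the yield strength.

σ_y = 77.2 ksi = 532.3 MPa.
E·α·ΔT = 532.3 MPa ⇒ ΔT = 532.3 / (200.0×10³ × 14.3×10⁻⁶) = 186.1 K.
T = 18.9 + 186.1 = 205.0 °C.

205 °C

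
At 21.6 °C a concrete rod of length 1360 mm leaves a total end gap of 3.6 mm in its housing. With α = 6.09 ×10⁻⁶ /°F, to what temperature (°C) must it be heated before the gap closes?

263 °C

α = 6.09×10⁻⁶/°F × 9/5 = 11.0×10⁻⁶/K.
α·L₀·ΔT = 3.6 mm ⇒ ΔT = 3.6 / (11.0×10⁻⁶ × 1360.0) = 241.5 K.
T = 21.6 + 241.5 = 263.1 °C.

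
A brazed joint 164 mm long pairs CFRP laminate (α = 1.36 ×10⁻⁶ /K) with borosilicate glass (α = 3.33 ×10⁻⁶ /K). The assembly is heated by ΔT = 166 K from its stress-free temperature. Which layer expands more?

α(CFRP laminate) = 1.36×10⁻⁶/K vs α(borosilicate glass) = 3.33×10⁻⁶/K.
Higher α expands more for the same ΔT: borosilicate glass.

borosilicate glass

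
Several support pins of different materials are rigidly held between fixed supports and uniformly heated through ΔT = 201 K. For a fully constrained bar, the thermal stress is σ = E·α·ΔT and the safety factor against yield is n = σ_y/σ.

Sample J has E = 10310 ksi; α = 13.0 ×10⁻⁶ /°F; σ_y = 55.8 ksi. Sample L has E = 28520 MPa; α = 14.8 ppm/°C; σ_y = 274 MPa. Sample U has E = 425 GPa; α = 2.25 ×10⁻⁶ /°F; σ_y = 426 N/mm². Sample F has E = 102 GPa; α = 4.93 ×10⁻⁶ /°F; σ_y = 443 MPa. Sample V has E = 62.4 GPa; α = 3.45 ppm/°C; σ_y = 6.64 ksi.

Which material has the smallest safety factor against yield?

With everything in SI (GPa, ×10⁻⁶/K, MPa):
  sample J: E = 71.08, α = 23.4, σ_y = 384.7 → σ = 334 MPa, n = 1.15
  sample L: E = 28.52, α = 14.8, σ_y = 274.0 → σ = 84.8 MPa, n = 3.23
  sample U: E = 425.0, α = 4.05, σ_y = 426.0 → σ = 346 MPa, n = 1.23
  sample F: E = 102.0, α = 8.87, σ_y = 443.0 → σ = 182 MPa, n = 2.43
  sample V: E = 62.40, α = 3.45, σ_y = 45.78 → σ = 43.3 MPa, n = 1.06
Sample V has the lowest safety factor, n = 1.06.

sample V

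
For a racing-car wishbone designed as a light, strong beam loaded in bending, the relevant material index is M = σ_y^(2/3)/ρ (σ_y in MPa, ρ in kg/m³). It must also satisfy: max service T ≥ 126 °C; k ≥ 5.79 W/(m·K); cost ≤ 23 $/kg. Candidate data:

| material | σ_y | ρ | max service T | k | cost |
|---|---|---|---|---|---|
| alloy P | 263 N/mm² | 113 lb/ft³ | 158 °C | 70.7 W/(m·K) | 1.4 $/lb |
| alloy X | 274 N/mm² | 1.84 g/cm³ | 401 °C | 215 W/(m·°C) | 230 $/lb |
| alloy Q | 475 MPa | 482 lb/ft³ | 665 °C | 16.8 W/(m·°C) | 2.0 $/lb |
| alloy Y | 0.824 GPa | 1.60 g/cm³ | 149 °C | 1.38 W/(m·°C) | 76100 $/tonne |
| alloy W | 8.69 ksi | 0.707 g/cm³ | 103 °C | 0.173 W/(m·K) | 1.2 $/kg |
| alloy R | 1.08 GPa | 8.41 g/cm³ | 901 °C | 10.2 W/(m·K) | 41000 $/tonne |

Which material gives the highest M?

alloy P

Screen on constraints: max service T ≥ 126 °C; k ≥ 5.79 W/(m·K); cost ≤ 23 $/kg. Survivors: alloy P, alloy Q.
After converting to SI:
  alloy P: σ_y = 263.0 MPa, ρ = 1810 kg/m³
  alloy Q: σ_y = 475.0 MPa, ρ = 7721 kg/m³
  alloy P: M = 22.7×10⁻³
  alloy Q: M = 7.88×10⁻³
The maximum is for alloy P.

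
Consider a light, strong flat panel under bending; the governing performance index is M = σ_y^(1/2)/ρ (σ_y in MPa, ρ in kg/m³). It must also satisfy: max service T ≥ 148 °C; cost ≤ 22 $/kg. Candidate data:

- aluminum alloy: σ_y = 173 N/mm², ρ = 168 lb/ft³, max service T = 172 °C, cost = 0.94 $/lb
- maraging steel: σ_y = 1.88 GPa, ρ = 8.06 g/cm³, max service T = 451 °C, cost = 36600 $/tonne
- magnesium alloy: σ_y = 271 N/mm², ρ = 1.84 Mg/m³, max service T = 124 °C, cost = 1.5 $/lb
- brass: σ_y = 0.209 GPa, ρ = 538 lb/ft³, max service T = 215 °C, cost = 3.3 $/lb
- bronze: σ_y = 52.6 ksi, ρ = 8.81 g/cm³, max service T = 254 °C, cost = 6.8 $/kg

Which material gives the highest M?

Screen on constraints: max service T ≥ 148 °C; cost ≤ 22 $/kg. Survivors: aluminum alloy, brass, bronze.
Convert each candidate to consistent units, then evaluate M:
  aluminum alloy: σ_y = 173.0 MPa, ρ = 2691 kg/m³
  brass: σ_y = 209.0 MPa, ρ = 8618 kg/m³
  bronze: σ_y = 362.7 MPa, ρ = 8810 kg/m³
  aluminum alloy: M = 4.89×10⁻³
  bronze: M = 2.16×10⁻³
  brass: M = 1.68×10⁻³
Highest index: aluminum alloy.

aluminum alloy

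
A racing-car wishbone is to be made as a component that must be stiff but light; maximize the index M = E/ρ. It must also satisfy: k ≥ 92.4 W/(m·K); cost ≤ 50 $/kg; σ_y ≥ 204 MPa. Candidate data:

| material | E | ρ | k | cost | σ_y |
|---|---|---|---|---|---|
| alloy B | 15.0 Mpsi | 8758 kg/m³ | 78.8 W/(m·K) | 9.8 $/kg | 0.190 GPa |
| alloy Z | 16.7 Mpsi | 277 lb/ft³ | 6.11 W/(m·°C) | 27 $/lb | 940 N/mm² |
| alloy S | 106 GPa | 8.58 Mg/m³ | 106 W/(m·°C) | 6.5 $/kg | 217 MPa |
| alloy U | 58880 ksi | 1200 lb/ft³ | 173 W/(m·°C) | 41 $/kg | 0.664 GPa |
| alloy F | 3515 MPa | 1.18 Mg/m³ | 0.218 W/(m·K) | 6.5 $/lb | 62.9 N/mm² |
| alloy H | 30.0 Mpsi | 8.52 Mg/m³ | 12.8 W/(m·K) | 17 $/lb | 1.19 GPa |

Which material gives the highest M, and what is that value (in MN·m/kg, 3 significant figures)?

alloy U, M = 21.1 MN·m/kg

Screen on constraints: k ≥ 92.4 W/(m·K); cost ≤ 50 $/kg; σ_y ≥ 204 MPa. Survivors: alloy S, alloy U.
In SI units:
  alloy S: E = 106.0 GPa, ρ = 8580 kg/m³
  alloy U: E = 406.0 GPa, ρ = 19220 kg/m³
  alloy U: M = 21.1 MN·m/kg
  alloy S: M = 12.4 MN·m/kg
Alloy U ranks first.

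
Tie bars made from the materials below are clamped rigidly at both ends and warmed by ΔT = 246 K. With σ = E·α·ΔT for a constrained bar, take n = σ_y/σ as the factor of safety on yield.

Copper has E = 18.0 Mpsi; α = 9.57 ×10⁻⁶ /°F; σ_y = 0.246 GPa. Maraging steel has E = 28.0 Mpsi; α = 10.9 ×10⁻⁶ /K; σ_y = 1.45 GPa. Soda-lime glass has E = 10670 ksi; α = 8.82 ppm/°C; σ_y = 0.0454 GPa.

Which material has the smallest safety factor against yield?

soda-lime glass

In consistent units (E in GPa, α in ×10⁻⁶/K, σ_y in MPa):
  copper: E = 124.1, α = 17.2, σ_y = 246.0 → σ = 526 MPa, n = 0.468
  maraging steel: E = 193.1, α = 10.9, σ_y = 1450 → σ = 518 MPa, n = 2.80
  soda-lime glass: E = 73.57, α = 8.82, σ_y = 45.40 → σ = 160 MPa, n = 0.284
The minimum is soda-lime glass at n = 0.284.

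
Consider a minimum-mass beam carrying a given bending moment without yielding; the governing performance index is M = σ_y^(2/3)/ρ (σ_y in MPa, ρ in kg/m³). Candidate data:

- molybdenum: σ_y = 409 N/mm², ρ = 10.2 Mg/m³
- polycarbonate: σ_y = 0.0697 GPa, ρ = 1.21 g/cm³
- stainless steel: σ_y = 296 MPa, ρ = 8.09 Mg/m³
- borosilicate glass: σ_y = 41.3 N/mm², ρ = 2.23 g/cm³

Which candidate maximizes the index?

Putting every candidate on a common basis:
  molybdenum: σ_y = 409.0 MPa, ρ = 10200 kg/m³
  polycarbonate: σ_y = 69.70 MPa, ρ = 1210 kg/m³
  stainless steel: σ_y = 296.0 MPa, ρ = 8090 kg/m³
  borosilicate glass: σ_y = 41.30 MPa, ρ = 2230 kg/m³
  polycarbonate: M = 14.0×10⁻³
  stainless steel: M = 5.49×10⁻³
  molybdenum: M = 5.40×10⁻³
  borosilicate glass: M = 5.36×10⁻³
Polycarbonate has the largest M.

polycarbonate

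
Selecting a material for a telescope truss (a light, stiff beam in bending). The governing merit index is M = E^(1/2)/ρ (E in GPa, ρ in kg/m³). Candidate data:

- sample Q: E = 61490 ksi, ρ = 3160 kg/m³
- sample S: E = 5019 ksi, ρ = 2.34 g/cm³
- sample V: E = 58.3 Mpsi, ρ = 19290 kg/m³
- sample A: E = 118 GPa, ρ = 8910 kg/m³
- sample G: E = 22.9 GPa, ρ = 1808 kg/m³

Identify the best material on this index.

sample Q

In SI units:
  sample Q: E = 424.0 GPa, ρ = 3160 kg/m³
  sample S: E = 34.60 GPa, ρ = 2340 kg/m³
  sample V: E = 402.0 GPa, ρ = 19290 kg/m³
  sample A: E = 118.0 GPa, ρ = 8910 kg/m³
  sample G: E = 22.90 GPa, ρ = 1808 kg/m³
  sample Q: M = 6.52×10⁻³
  sample G: M = 2.65×10⁻³
  sample S: M = 2.51×10⁻³
  sample A: M = 1.22×10⁻³
  sample V: M = 1.04×10⁻³
Sample Q has the largest M.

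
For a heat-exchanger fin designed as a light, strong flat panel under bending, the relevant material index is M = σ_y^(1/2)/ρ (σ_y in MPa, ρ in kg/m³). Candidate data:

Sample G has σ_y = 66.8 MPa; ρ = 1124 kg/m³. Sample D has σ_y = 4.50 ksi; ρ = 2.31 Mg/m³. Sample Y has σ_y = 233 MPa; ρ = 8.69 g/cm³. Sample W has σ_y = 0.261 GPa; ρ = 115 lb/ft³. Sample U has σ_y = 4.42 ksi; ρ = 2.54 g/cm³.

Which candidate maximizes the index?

sample W

Putting every candidate on a common basis:
  sample G: σ_y = 66.80 MPa, ρ = 1124 kg/m³
  sample D: σ_y = 31.03 MPa, ρ = 2310 kg/m³
  sample Y: σ_y = 233.0 MPa, ρ = 8690 kg/m³
  sample W: σ_y = 261.0 MPa, ρ = 1842 kg/m³
  sample U: σ_y = 30.47 MPa, ρ = 2540 kg/m³
  sample W: M = 8.77×10⁻³
  sample G: M = 7.27×10⁻³
  sample D: M = 2.41×10⁻³
  sample U: M = 2.17×10⁻³
  sample Y: M = 1.76×10⁻³
The maximum is for sample W.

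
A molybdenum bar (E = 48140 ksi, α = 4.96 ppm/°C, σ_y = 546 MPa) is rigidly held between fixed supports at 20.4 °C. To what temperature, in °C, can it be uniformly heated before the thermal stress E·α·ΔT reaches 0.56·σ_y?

206 °C

E = 48140 ksi = 331.9 GPa.
E·α·ΔT = 305.8 MPa ⇒ ΔT = 305.8 / (331.9×10³ × 4.96×10⁻⁶) = 185.7 K.
T = 20.4 + 185.7 = 206.1 °C.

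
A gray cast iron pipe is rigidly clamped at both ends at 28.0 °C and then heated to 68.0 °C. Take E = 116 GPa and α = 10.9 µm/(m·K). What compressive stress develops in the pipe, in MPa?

50.6 MPa

ΔT = 40.00 K. Constrained thermal stress σ = E·α·ΔT = 116.0×10³ MPa × 10.9×10⁻⁶ × 40.00 = 50.6 MPa (compressive).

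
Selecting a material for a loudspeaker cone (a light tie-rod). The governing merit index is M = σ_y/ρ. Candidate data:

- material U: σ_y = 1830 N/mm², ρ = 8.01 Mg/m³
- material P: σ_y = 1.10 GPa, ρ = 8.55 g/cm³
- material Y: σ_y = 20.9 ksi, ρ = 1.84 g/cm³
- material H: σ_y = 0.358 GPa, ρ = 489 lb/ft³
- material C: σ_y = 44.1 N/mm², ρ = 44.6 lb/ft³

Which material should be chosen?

Normalizing units and computing the index:
  material U: σ_y = 1830 MPa, ρ = 8010 kg/m³
  material P: σ_y = 1100 MPa, ρ = 8550 kg/m³
  material Y: σ_y = 144.1 MPa, ρ = 1840 kg/m³
  material H: σ_y = 358.0 MPa, ρ = 7833 kg/m³
  material C: σ_y = 44.10 MPa, ρ = 714.4 kg/m³
  material U: M = 228 kN·m/kg
  material P: M = 129 kN·m/kg
  material Y: M = 78.3 kN·m/kg
  material C: M = 61.7 kN·m/kg
  material H: M = 45.7 kN·m/kg
Highest index: material U.

material U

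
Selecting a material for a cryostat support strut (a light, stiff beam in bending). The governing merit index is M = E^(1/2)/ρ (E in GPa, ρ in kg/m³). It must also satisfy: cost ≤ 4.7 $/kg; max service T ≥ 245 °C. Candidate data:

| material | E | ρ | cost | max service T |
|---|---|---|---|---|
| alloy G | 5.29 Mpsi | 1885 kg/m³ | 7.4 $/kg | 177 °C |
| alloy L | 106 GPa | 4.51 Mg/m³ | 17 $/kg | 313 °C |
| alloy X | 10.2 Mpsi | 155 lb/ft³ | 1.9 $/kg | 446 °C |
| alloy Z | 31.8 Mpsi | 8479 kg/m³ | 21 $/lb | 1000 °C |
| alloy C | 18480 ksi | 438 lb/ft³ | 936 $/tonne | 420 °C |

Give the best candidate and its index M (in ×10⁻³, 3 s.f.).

alloy X, M = 3.38×10⁻³

Screen on constraints: cost ≤ 4.7 $/kg; max service T ≥ 245 °C. Survivors: alloy X, alloy C.
Convert each candidate to consistent units, then evaluate M:
  alloy X: E = 70.33 GPa, ρ = 2483 kg/m³
  alloy C: E = 127.4 GPa, ρ = 7016 kg/m³
  alloy X: M = 3.38×10⁻³
  alloy C: M = 1.61×10⁻³
Alloy X has the largest M.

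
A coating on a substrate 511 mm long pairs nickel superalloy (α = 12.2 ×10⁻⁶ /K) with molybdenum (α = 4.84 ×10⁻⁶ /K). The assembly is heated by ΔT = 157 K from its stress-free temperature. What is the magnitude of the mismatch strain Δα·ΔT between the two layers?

Δα = |12.2 − 4.84|×10⁻⁶/K = 7.36×10⁻⁶/K.
Mismatch strain = Δα·ΔT = 7.36×10⁻⁶ × 157.0 = 1.16×10⁻³.

1.16×10⁻³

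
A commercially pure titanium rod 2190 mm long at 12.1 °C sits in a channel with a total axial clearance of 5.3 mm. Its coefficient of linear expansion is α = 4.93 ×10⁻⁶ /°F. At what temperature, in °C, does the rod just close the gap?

285 °C

α = 4.93×10⁻⁶/°F × 9/5 = 8.87×10⁻⁶/K.
α·L₀·ΔT = 5.3 mm ⇒ ΔT = 5.3 / (8.87×10⁻⁶ × 2190.0) = 272.7 K.
T = 12.1 + 272.7 = 284.8 °C.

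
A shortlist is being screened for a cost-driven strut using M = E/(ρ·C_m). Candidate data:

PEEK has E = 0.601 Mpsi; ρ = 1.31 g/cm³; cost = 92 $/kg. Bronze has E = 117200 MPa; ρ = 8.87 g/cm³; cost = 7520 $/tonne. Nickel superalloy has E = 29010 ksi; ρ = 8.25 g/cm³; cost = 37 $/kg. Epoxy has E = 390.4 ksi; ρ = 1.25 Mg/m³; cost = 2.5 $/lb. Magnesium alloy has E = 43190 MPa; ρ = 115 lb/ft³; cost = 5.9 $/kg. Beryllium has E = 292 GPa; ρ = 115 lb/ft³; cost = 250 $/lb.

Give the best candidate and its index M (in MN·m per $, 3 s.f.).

Putting every candidate on a common basis:
  PEEK: E = 4.144 GPa, ρ = 1310 kg/m³, cost = 92.00 $/kg
  bronze: E = 117.2 GPa, ρ = 8870 kg/m³, cost = 7.520 $/kg
  nickel superalloy: E = 200.0 GPa, ρ = 8250 kg/m³, cost = 37.00 $/kg
  epoxy: E = 2.692 GPa, ρ = 1250 kg/m³, cost = 5.511 $/kg
  magnesium alloy: E = 43.19 GPa, ρ = 1842 kg/m³, cost = 5.900 $/kg
  beryllium: E = 292.0 GPa, ρ = 1842 kg/m³, cost = 551.1 $/kg
  magnesium alloy: M = 3.97 MN·m per $
  bronze: M = 1.76 MN·m per $
  nickel superalloy: M = 0.655 MN·m per $
  epoxy: M = 0.391 MN·m per $
  beryllium: M = 0.288 MN·m per $
  PEEK: M = 0.0344 MN·m per $
Magnesium alloy has the largest M.

magnesium alloy, M = 3.97 MN·m per $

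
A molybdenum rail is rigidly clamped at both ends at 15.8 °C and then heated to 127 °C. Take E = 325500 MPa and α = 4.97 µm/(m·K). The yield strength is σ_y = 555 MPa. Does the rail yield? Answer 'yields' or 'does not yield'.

does not yield

E = 325500 MPa = 325.5 GPa.
ΔT = 111.2 K. Constrained thermal stress σ = E·α·ΔT = 325.5×10³ MPa × 4.97×10⁻⁶ × 111.2 = 180 MPa (compressive).
Compare to σ_y = 555 MPa: σ < σ_y, so it does not yield.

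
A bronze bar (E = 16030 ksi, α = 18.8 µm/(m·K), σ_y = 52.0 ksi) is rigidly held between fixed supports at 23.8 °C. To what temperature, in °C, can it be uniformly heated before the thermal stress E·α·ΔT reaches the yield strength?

E = 16030 ksi = 110.5 GPa.
σ_y = 52.0 ksi = 358.5 MPa.
E·α·ΔT = 358.5 MPa ⇒ ΔT = 358.5 / (110.5×10³ × 18.8×10⁻⁶) = 172.5 K.
T = 23.8 + 172.5 = 196.3 °C.

196 °C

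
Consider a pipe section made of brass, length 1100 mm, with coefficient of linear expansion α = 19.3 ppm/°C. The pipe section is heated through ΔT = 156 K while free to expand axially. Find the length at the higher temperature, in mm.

1103.3 mm

ΔL = α·L₀·ΔT = 19.3×10⁻⁶ × 1100 mm × 156.0 K = 3.31 mm.
L = L₀ + ΔL = 1100 + 3.31 = 1103.3 mm.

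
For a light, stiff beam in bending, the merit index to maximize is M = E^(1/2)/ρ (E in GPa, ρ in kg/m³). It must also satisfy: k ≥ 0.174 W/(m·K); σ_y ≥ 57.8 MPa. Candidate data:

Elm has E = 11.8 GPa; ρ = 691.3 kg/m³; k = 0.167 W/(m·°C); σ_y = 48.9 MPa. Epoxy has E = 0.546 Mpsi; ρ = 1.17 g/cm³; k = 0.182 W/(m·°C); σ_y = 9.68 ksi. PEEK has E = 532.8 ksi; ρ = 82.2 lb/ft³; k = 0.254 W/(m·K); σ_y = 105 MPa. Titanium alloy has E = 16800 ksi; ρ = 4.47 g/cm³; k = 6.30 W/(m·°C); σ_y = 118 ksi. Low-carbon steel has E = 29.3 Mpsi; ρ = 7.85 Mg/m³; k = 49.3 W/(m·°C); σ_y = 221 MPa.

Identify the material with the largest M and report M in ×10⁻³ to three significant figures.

Screen on constraints: k ≥ 0.174 W/(m·K); σ_y ≥ 57.8 MPa. Survivors: epoxy, PEEK, titanium alloy, low-carbon steel.
Putting every candidate on a common basis:
  epoxy: E = 3.765 GPa, ρ = 1170 kg/m³
  PEEK: E = 3.674 GPa, ρ = 1317 kg/m³
  titanium alloy: E = 115.8 GPa, ρ = 4470 kg/m³
  low-carbon steel: E = 202.0 GPa, ρ = 7850 kg/m³
  titanium alloy: M = 2.41×10⁻³
  low-carbon steel: M = 1.81×10⁻³
  epoxy: M = 1.66×10⁻³
  PEEK: M = 1.46×10⁻³
Highest index: titanium alloy.

titanium alloy, M = 2.41×10⁻³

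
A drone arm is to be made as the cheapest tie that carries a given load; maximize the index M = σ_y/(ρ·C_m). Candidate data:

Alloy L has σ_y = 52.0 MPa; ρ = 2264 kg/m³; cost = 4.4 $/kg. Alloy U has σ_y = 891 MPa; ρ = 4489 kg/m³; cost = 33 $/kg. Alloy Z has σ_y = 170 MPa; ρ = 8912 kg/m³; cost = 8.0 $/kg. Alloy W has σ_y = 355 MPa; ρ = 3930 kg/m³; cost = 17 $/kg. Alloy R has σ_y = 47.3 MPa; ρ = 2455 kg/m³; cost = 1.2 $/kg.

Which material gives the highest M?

alloy R

Computing M directly (units already consistent):
  alloy R: M = 16.1 kN·m per $
  alloy U: M = 6.01 kN·m per $
  alloy W: M = 5.31 kN·m per $
  alloy L: M = 5.22 kN·m per $
  alloy Z: M = 2.38 kN·m per $
The maximum is for alloy R.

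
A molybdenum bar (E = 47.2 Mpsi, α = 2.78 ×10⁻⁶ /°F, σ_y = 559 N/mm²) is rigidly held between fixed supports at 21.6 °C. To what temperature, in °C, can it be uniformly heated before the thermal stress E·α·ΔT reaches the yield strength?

E = 47.2 Mpsi = 325.4 GPa.
α = 2.78×10⁻⁶/°F × 9/5 = 5.00×10⁻⁶/K.
σ_y = 559 N/mm² = 559.0 MPa.
E·α·ΔT = 559.0 MPa ⇒ ΔT = 559.0 / (325.4×10³ × 5.00×10⁻⁶) = 343.3 K.
T = 21.6 + 343.3 = 364.9 °C.

365 °C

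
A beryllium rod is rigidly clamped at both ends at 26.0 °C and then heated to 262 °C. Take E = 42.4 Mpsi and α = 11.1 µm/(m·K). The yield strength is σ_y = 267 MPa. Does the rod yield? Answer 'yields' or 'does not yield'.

yields

E = 42.4 Mpsi = 292.3 GPa.
ΔT = 236.0 K. Constrained thermal stress σ = E·α·ΔT = 292.3×10³ MPa × 11.1×10⁻⁶ × 236.0 = 766 MPa (compressive).
Compare to σ_y = 267 MPa: σ ≥ σ_y, so it yields.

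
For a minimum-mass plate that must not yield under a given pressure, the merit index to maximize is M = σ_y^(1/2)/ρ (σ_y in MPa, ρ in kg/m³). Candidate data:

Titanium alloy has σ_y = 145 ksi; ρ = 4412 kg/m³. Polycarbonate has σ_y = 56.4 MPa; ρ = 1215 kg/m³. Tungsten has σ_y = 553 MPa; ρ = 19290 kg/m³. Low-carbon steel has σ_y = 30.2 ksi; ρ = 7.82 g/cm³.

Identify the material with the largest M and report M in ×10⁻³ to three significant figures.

titanium alloy, M = 7.17×10⁻³

Putting every candidate on a common basis:
  titanium alloy: σ_y = 999.7 MPa, ρ = 4412 kg/m³
  polycarbonate: σ_y = 56.40 MPa, ρ = 1215 kg/m³
  tungsten: σ_y = 553.0 MPa, ρ = 19290 kg/m³
  low-carbon steel: σ_y = 208.2 MPa, ρ = 7820 kg/m³
  titanium alloy: M = 7.17×10⁻³
  polycarbonate: M = 6.18×10⁻³
  low-carbon steel: M = 1.85×10⁻³
  tungsten: M = 1.22×10⁻³
Titanium alloy has the largest M.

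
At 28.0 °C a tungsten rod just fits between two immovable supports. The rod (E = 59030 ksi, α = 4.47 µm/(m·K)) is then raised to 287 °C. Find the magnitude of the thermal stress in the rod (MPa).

471 MPa

E = 59030 ksi = 407.0 GPa.
ΔT = 259.0 K. Constrained thermal stress σ = E·α·ΔT = 407.0×10³ MPa × 4.47×10⁻⁶ × 259.0 = 471 MPa (compressive).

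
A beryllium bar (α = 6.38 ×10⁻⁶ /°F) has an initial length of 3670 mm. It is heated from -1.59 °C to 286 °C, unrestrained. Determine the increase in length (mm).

12.1 mm

Convert α: 6.38×10⁻⁶/°F × (9/5) = 11.5×10⁻⁶/K.
ΔT = 286 − (-1.59) = 287.6 K.
ΔL = α·L₀·ΔT = 11.5×10⁻⁶ × 3670 mm × 287.6 K = 12.1 mm.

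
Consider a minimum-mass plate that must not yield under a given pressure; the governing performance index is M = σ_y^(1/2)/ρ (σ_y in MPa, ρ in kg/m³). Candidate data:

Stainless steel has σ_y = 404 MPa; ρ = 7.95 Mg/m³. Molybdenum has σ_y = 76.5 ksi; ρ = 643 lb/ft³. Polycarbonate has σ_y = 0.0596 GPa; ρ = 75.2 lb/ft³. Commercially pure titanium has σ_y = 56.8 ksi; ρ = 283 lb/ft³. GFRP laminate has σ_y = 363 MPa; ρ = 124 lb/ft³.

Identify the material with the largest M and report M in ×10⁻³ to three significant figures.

GFRP laminate, M = 9.59×10⁻³

Normalizing units and computing the index:
  stainless steel: σ_y = 404.0 MPa, ρ = 7950 kg/m³
  molybdenum: σ_y = 527.4 MPa, ρ = 10300 kg/m³
  polycarbonate: σ_y = 59.60 MPa, ρ = 1205 kg/m³
  commercially pure titanium: σ_y = 391.6 MPa, ρ = 4533 kg/m³
  GFRP laminate: σ_y = 363.0 MPa, ρ = 1986 kg/m³
  GFRP laminate: M = 9.59×10⁻³
  polycarbonate: M = 6.41×10⁻³
  commercially pure titanium: M = 4.37×10⁻³
  stainless steel: M = 2.53×10⁻³
  molybdenum: M = 2.23×10⁻³
Highest index: GFRP laminate.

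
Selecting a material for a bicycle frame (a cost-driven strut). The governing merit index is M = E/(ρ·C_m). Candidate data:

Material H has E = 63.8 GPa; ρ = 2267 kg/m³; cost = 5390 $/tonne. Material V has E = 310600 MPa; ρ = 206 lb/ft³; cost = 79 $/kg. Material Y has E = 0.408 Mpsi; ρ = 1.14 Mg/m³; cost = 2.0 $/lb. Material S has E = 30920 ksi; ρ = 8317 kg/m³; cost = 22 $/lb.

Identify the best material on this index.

Normalizing units and computing the index:
  material H: E = 63.80 GPa, ρ = 2267 kg/m³, cost = 5.390 $/kg
  material V: E = 310.6 GPa, ρ = 3300 kg/m³, cost = 79.00 $/kg
  material Y: E = 2.813 GPa, ρ = 1140 kg/m³, cost = 4.409 $/kg
  material S: E = 213.2 GPa, ρ = 8317 kg/m³, cost = 48.50 $/kg
  material H: M = 5.22 MN·m per $
  material V: M = 1.19 MN·m per $
  material Y: M = 0.560 MN·m per $
  material S: M = 0.528 MN·m per $
Highest index: material H.

material H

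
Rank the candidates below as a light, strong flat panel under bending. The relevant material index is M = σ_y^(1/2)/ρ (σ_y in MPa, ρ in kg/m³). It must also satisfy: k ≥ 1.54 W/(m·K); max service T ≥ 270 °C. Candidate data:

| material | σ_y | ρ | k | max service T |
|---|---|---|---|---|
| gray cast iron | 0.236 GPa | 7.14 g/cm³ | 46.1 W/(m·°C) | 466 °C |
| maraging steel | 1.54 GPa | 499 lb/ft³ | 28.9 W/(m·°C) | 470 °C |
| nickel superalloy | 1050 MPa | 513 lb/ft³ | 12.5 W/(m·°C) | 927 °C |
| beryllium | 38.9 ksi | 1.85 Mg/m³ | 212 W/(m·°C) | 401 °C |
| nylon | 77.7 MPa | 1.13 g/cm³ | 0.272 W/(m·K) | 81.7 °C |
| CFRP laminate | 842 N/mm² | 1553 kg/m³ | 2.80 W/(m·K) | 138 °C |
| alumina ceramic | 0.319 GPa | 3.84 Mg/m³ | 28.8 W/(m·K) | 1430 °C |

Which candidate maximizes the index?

beryllium

Screen on constraints: k ≥ 1.54 W/(m·K); max service T ≥ 270 °C. Survivors: gray cast iron, maraging steel, nickel superalloy, beryllium, alumina ceramic.
Convert each candidate to consistent units, then evaluate M:
  gray cast iron: σ_y = 236.0 MPa, ρ = 7140 kg/m³
  maraging steel: σ_y = 1540 MPa, ρ = 7993 kg/m³
  nickel superalloy: σ_y = 1050 MPa, ρ = 8217 kg/m³
  beryllium: σ_y = 268.2 MPa, ρ = 1850 kg/m³
  alumina ceramic: σ_y = 319.0 MPa, ρ = 3840 kg/m³
  beryllium: M = 8.85×10⁻³
  maraging steel: M = 4.91×10⁻³
  alumina ceramic: M = 4.65×10⁻³
  nickel superalloy: M = 3.94×10⁻³
  gray cast iron: M = 2.15×10⁻³
The maximum is for beryllium.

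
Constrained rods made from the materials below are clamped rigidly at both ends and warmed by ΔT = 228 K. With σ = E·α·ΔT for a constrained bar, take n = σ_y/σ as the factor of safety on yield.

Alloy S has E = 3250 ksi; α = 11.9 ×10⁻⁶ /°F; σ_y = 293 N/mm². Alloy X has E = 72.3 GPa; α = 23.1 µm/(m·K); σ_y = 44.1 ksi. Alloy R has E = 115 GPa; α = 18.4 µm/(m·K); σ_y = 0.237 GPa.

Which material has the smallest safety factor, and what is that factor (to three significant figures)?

alloy R, n = 0.491

Converting E to GPa, α to ×10⁻⁶/K, σ_y to MPa, then σ and n for each:
  alloy S: E = 22.41, α = 21.4, σ_y = 293.0 → σ = 109 MPa, n = 2.68
  alloy X: E = 72.30, α = 23.1, σ_y = 304.1 → σ = 381 MPa, n = 0.798
  alloy R: E = 115.0, α = 18.4, σ_y = 237.0 → σ = 482 MPa, n = 0.491
The minimum is alloy R at n = 0.491.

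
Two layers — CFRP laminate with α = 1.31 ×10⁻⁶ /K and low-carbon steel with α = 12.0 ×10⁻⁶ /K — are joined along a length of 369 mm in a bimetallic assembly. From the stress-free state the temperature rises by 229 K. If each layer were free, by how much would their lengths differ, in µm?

Δα = |1.31 − 12.0|×10⁻⁶/K = 10.7×10⁻⁶/K.
ΔL_mismatch = Δα·L·ΔT = 10.7×10⁻⁶ × 369.0 mm × 229.0 K = 903 µm.

903 µm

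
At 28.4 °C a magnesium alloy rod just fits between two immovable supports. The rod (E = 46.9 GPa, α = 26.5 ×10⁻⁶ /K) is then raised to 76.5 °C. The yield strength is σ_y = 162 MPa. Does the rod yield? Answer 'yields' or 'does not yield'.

ΔT = 48.10 K. Constrained thermal stress σ = E·α·ΔT = 46.90×10³ MPa × 26.5×10⁻⁶ × 48.10 = 59.8 MPa (compressive).
Compare to σ_y = 162 MPa: σ < σ_y, so it does not yield.

does not yield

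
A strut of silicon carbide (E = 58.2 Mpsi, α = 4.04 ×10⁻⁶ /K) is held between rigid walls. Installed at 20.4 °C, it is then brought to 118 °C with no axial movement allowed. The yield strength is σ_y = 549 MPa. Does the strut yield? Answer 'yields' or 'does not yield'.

does not yield

E = 58.2 Mpsi = 401.3 GPa.
ΔT = 97.60 K. Constrained thermal stress σ = E·α·ΔT = 401.3×10³ MPa × 4.04×10⁻⁶ × 97.60 = 158 MPa (compressive).
Compare to σ_y = 549 MPa: σ < σ_y, so it does not yield.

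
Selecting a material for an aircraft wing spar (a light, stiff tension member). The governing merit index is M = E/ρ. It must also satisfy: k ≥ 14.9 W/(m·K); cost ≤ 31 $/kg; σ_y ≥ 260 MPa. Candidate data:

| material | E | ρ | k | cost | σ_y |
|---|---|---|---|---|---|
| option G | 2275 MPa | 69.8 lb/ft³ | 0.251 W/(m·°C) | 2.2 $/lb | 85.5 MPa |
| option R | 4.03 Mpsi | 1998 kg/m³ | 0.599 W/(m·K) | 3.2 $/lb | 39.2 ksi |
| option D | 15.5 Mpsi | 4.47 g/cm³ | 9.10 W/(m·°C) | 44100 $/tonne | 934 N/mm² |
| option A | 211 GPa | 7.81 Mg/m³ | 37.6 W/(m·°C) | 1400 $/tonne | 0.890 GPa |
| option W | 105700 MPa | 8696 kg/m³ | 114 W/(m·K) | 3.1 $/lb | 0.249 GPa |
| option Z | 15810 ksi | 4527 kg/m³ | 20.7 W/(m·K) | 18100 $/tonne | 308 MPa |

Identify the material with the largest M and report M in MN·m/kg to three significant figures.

Screen on constraints: k ≥ 14.9 W/(m·K); cost ≤ 31 $/kg; σ_y ≥ 260 MPa. Survivors: option A, option Z.
Convert each candidate to consistent units, then evaluate M:
  option A: E = 211.0 GPa, ρ = 7810 kg/m³
  option Z: E = 109.0 GPa, ρ = 4527 kg/m³
  option A: M = 27.0 MN·m/kg
  option Z: M = 24.1 MN·m/kg
The maximum is for option A.

option A, M = 27.0 MN·m/kg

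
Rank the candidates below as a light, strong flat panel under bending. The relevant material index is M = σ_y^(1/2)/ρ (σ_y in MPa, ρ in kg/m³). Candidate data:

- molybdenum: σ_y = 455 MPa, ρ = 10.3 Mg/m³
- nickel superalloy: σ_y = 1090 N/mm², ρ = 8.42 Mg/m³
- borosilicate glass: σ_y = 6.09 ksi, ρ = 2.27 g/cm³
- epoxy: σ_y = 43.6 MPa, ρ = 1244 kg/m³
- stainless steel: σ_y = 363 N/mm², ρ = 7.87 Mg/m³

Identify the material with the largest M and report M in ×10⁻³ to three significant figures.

Normalizing units and computing the index:
  molybdenum: σ_y = 455.0 MPa, ρ = 10300 kg/m³
  nickel superalloy: σ_y = 1090 MPa, ρ = 8420 kg/m³
  borosilicate glass: σ_y = 41.99 MPa, ρ = 2270 kg/m³
  epoxy: σ_y = 43.60 MPa, ρ = 1244 kg/m³
  stainless steel: σ_y = 363.0 MPa, ρ = 7870 kg/m³
  epoxy: M = 5.31×10⁻³
  nickel superalloy: M = 3.92×10⁻³
  borosilicate glass: M = 2.85×10⁻³
  stainless steel: M = 2.42×10⁻³
  molybdenum: M = 2.07×10⁻³
Epoxy ranks first.

epoxy, M = 5.31×10⁻³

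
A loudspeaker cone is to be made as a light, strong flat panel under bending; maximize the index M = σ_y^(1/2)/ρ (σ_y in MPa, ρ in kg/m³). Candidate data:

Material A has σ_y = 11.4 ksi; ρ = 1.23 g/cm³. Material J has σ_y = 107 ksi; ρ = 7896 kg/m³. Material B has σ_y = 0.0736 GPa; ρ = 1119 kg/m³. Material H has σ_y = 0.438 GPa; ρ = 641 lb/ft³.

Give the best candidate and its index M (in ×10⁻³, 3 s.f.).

material B, M = 7.67×10⁻³

Normalizing units and computing the index:
  material A: σ_y = 78.60 MPa, ρ = 1230 kg/m³
  material J: σ_y = 737.7 MPa, ρ = 7896 kg/m³
  material B: σ_y = 73.60 MPa, ρ = 1119 kg/m³
  material H: σ_y = 438.0 MPa, ρ = 10270 kg/m³
  material B: M = 7.67×10⁻³
  material A: M = 7.21×10⁻³
  material J: M = 3.44×10⁻³
  material H: M = 2.04×10⁻³
Material B ranks first.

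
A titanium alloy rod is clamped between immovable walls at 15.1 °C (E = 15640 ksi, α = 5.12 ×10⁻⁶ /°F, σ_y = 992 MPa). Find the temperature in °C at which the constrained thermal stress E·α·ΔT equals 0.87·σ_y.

E = 15640 ksi = 107.8 GPa.
α = 5.12×10⁻⁶/°F × 9/5 = 9.22×10⁻⁶/K.
E·α·ΔT = 863.0 MPa ⇒ ΔT = 863.0 / (107.8×10³ × 9.22×10⁻⁶) = 868.4 K.
T = 15.1 + 868.4 = 883.5 °C.

884 °C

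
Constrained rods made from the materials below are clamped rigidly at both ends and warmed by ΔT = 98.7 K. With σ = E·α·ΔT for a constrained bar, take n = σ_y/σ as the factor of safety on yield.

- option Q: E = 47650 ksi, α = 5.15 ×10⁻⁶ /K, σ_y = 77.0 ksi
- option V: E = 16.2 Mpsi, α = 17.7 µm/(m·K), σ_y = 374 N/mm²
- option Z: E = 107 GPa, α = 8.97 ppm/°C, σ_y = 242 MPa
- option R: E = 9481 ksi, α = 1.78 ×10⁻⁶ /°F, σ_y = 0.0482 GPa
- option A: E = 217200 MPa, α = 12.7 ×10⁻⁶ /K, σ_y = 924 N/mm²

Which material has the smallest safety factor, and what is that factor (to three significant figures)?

With everything in SI (GPa, ×10⁻⁶/K, MPa):
  option Q: E = 328.5, α = 5.15, σ_y = 530.9 → σ = 167 MPa, n = 3.18
  option V: E = 111.7, α = 17.7, σ_y = 374.0 → σ = 195 MPa, n = 1.92
  option Z: E = 107.0, α = 8.97, σ_y = 242.0 → σ = 94.7 MPa, n = 2.55
  option R: E = 65.37, α = 3.20, σ_y = 48.20 → σ = 20.7 MPa, n = 2.33
  option A: E = 217.2, α = 12.7, σ_y = 924.0 → σ = 272 MPa, n = 3.39
Smallest n: option V with n = 1.92.

option V, n = 1.92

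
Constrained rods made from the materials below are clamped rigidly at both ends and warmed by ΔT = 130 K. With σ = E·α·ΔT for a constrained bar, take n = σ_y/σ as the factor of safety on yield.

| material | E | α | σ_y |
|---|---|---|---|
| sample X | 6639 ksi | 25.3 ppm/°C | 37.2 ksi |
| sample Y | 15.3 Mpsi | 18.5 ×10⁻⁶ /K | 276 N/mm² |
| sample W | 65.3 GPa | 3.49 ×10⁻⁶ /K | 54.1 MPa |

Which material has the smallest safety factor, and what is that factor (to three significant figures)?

Converting E to GPa, α to ×10⁻⁶/K, σ_y to MPa, then σ and n for each:
  sample X: E = 45.77, α = 25.3, σ_y = 256.5 → σ = 151 MPa, n = 1.70
  sample Y: E = 105.5, α = 18.5, σ_y = 276.0 → σ = 254 MPa, n = 1.09
  sample W: E = 65.30, α = 3.49, σ_y = 54.10 → σ = 29.6 MPa, n = 1.83
Smallest n: sample Y with n = 1.09.

sample Y, n = 1.09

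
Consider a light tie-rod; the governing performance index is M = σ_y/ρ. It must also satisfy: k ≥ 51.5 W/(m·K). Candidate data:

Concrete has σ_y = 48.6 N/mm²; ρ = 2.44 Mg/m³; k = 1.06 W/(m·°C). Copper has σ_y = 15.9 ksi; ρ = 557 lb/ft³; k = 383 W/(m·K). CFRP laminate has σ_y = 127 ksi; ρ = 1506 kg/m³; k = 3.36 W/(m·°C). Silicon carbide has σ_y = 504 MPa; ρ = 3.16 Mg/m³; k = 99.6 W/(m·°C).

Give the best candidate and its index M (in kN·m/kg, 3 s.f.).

silicon carbide, M = 159 kN·m/kg

Screen on constraints: k ≥ 51.5 W/(m·K). Survivors: copper, silicon carbide.
In SI units:
  copper: σ_y = 109.6 MPa, ρ = 8922 kg/m³
  silicon carbide: σ_y = 504.0 MPa, ρ = 3160 kg/m³
  silicon carbide: M = 159 kN·m/kg
  copper: M = 12.3 kN·m/kg
Silicon carbide has the largest M.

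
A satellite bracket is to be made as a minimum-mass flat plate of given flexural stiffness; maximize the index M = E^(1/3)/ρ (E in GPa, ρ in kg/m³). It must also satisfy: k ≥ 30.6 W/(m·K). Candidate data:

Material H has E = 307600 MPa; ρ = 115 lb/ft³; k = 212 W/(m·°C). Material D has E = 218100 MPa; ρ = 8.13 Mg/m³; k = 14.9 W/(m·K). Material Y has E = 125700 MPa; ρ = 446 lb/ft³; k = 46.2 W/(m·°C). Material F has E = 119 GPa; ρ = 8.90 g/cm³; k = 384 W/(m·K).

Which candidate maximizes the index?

material H

Screen on constraints: k ≥ 30.6 W/(m·K). Survivors: material H, material Y, material F.
Convert each candidate to consistent units, then evaluate M:
  material H: E = 307.6 GPa, ρ = 1842 kg/m³
  material Y: E = 125.7 GPa, ρ = 7144 kg/m³
  material F: E = 119.0 GPa, ρ = 8900 kg/m³
  material H: M = 3.66×10⁻³
  material Y: M = 0.701×10⁻³
  material F: M = 0.553×10⁻³
The maximum is for material H.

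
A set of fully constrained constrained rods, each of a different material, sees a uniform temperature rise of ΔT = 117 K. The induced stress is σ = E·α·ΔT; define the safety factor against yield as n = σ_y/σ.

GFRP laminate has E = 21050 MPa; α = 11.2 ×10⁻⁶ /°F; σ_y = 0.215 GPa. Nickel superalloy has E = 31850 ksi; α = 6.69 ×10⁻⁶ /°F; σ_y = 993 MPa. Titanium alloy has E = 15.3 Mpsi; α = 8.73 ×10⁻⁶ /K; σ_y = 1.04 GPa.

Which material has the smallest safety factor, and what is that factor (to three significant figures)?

With everything in SI (GPa, ×10⁻⁶/K, MPa):
  GFRP laminate: E = 21.05, α = 20.2, σ_y = 215.0 → σ = 49.7 MPa, n = 4.33
  nickel superalloy: E = 219.6, α = 12.0, σ_y = 993.0 → σ = 309 MPa, n = 3.21
  titanium alloy: E = 105.5, α = 8.73, σ_y = 1040 → σ = 108 MPa, n = 9.65
Smallest n: nickel superalloy with n = 3.21.

nickel superalloy, n = 3.21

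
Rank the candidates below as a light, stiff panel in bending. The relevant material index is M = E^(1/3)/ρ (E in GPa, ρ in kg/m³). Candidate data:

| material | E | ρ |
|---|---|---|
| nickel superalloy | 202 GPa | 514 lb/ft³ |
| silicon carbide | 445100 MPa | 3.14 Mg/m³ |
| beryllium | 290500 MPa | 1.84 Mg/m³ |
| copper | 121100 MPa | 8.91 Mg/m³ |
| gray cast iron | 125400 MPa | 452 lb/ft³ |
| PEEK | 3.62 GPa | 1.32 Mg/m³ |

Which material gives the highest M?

Normalizing units and computing the index:
  nickel superalloy: E = 202.0 GPa, ρ = 8233 kg/m³
  silicon carbide: E = 445.1 GPa, ρ = 3140 kg/m³
  beryllium: E = 290.5 GPa, ρ = 1840 kg/m³
  copper: E = 121.1 GPa, ρ = 8910 kg/m³
  gray cast iron: E = 125.4 GPa, ρ = 7240 kg/m³
  PEEK: E = 3.620 GPa, ρ = 1320 kg/m³
  beryllium: M = 3.60×10⁻³
  silicon carbide: M = 2.43×10⁻³
  PEEK: M = 1.16×10⁻³
  nickel superalloy: M = 0.713×10⁻³
  gray cast iron: M = 0.691×10⁻³
  copper: M = 0.555×10⁻³
Beryllium has the largest M.

beryllium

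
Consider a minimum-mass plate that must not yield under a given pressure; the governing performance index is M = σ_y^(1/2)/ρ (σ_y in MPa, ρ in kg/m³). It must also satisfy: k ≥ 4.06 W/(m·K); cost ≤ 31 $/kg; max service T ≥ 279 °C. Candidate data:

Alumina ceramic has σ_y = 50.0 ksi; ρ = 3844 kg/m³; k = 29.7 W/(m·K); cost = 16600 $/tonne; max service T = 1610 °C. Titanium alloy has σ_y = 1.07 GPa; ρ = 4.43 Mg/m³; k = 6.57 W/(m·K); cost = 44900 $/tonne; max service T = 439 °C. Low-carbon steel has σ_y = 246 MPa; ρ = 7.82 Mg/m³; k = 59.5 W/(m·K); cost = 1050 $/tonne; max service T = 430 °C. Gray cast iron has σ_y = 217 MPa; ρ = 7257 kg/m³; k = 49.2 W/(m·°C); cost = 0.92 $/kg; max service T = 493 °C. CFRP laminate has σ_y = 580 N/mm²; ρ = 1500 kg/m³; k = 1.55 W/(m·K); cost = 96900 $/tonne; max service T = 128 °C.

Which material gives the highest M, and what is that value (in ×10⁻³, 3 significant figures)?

alumina ceramic, M = 4.83×10⁻³

Screen on constraints: k ≥ 4.06 W/(m·K); cost ≤ 31 $/kg; max service T ≥ 279 °C. Survivors: alumina ceramic, low-carbon steel, gray cast iron.
Putting every candidate on a common basis:
  alumina ceramic: σ_y = 344.7 MPa, ρ = 3844 kg/m³
  low-carbon steel: σ_y = 246.0 MPa, ρ = 7820 kg/m³
  gray cast iron: σ_y = 217.0 MPa, ρ = 7257 kg/m³
  alumina ceramic: M = 4.83×10⁻³
  gray cast iron: M = 2.03×10⁻³
  low-carbon steel: M = 2.01×10⁻³
Alumina ceramic has the largest M.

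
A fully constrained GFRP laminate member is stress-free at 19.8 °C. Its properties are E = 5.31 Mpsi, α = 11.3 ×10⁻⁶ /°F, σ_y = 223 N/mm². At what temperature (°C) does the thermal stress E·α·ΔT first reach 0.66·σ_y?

217 °C

E = 5.31 Mpsi = 36.61 GPa.
α = 11.3×10⁻⁶/°F × 9/5 = 20.3×10⁻⁶/K.
σ_y = 223 N/mm² = 223.0 MPa.
E·α·ΔT = 147.2 MPa ⇒ ΔT = 147.2 / (36.61×10³ × 20.3×10⁻⁶) = 197.6 K.
T = 19.8 + 197.6 = 217.4 °C.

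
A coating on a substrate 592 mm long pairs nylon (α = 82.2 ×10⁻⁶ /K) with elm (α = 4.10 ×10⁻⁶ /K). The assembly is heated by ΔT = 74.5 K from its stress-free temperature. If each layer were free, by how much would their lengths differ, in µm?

3440 µm

Δα = |82.2 − 4.10|×10⁻⁶/K = 78.1×10⁻⁶/K.
ΔL_mismatch = Δα·L·ΔT = 78.1×10⁻⁶ × 592.0 mm × 74.5 K = 3440 µm.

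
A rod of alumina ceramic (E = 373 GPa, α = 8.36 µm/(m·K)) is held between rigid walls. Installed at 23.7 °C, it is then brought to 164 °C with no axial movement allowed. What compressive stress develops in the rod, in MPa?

437 MPa

ΔT = 140.3 K. Constrained thermal stress σ = E·α·ΔT = 373.0×10³ MPa × 8.36×10⁻⁶ × 140.3 = 437 MPa (compressive).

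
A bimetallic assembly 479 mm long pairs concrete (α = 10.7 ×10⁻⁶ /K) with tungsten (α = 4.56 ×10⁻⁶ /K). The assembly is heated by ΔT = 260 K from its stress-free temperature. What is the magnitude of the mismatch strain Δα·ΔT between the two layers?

Δα = |10.7 − 4.56|×10⁻⁶/K = 6.14×10⁻⁶/K.
Mismatch strain = Δα·ΔT = 6.14×10⁻⁶ × 260.0 = 1.60×10⁻³.

1.60×10⁻³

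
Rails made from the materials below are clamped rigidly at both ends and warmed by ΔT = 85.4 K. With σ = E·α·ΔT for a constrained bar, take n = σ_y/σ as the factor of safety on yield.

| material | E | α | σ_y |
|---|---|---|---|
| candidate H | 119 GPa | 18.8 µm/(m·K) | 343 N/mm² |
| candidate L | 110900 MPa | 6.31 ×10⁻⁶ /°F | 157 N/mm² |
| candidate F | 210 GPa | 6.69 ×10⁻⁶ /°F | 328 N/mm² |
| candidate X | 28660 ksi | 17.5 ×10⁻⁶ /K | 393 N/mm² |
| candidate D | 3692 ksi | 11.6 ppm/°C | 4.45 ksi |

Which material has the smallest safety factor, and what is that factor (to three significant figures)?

candidate D, n = 1.22

In consistent units (E in GPa, α in ×10⁻⁶/K, σ_y in MPa):
  candidate H: E = 119.0, α = 18.8, σ_y = 343.0 → σ = 191 MPa, n = 1.80
  candidate L: E = 110.9, α = 11.4, σ_y = 157.0 → σ = 108 MPa, n = 1.46
  candidate F: E = 210.0, α = 12.0, σ_y = 328.0 → σ = 216 MPa, n = 1.52
  candidate X: E = 197.6, α = 17.5, σ_y = 393.0 → σ = 295 MPa, n = 1.33
  candidate D: E = 25.46, α = 11.6, σ_y = 30.68 → σ = 25.2 MPa, n = 1.22
Smallest n: candidate D with n = 1.22.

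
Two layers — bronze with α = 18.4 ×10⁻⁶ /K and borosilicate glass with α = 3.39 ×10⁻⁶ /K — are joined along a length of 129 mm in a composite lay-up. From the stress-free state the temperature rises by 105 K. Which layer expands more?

bronze

α(bronze) = 18.4×10⁻⁶/K vs α(borosilicate glass) = 3.39×10⁻⁶/K.
Higher α expands more for the same ΔT: bronze.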